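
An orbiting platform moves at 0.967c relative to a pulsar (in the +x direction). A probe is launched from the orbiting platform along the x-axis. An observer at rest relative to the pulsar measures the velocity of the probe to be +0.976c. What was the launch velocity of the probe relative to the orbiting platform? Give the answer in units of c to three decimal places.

Invert the composition law: u' = (u − v)/(1 − uv/c²).
u' = (0.976 − 0.967) / (1 − (0.976)(0.967)) = 0.0090/0.0562 = 0.1601.

+0.160c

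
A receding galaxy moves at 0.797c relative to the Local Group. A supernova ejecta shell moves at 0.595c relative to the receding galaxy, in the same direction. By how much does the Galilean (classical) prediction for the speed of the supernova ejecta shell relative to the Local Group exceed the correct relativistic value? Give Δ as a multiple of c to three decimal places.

Galilean: u_cl = 0.595 + 0.797 = 1.3920.
Relativistic: u_rel = (0.595 + 0.797) / (1 + 0.595·0.797) = 1.3920/1.4742 = 0.9442.
Δ = 1.3920 − 0.9442 = 0.4478.
(The classical prediction exceeds c; the relativistic result does not.)

Δ = 0.448c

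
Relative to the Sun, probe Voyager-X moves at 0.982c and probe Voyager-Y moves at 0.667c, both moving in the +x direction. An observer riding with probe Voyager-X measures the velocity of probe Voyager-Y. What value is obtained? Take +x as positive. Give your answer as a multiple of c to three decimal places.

-0.913c

β_A = 0.982, β_B = 0.667.
Transform to A's frame with the inverse velocity-addition law: u' = (u − v)/(1 − uv/c²), taking u = β_B and v = β_A.
u' = (0.667 − 0.982) / (1 − (0.982)(0.667)) = -0.3150/0.3450 = -0.9130.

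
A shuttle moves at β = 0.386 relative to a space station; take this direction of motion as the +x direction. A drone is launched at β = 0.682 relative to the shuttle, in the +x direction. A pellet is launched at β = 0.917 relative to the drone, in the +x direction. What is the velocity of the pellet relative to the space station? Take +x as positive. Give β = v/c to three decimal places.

β = 0.993

Apply u = (u' + v)/(1 + u'v/c²) successively, working outward toward the space station.
Start: velocity of the shuttle relative to the space station = 0.3860c.
Compose with the drone (u' = 0.682 in the shuttle frame): u_1 = (0.682 + 0.386) / (1 + 0.682·0.386) = 1.0680/1.2633 = 0.8454.
Compose with the pellet (u' = 0.917 in the drone frame): u_2 = (0.917 + 0.845) / (1 + 0.917·0.845) = 1.7624/1.7753 = 0.9928.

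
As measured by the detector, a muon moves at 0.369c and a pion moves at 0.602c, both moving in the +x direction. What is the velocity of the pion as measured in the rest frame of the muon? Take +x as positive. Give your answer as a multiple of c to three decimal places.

+0.300c

β_A = 0.369, β_B = 0.602.
Transform to A's frame with the inverse velocity-addition law: u' = (u − v)/(1 − uv/c²), taking u = β_B and v = β_A.
u' = (0.602 − 0.369) / (1 − (0.369)(0.602)) = 0.2330/0.7779 = 0.2995.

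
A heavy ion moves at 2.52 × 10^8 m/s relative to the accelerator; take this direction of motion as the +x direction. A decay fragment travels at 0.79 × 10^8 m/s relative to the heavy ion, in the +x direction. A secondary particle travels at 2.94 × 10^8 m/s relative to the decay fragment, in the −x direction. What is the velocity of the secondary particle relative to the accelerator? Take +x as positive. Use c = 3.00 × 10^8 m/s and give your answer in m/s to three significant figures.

-2.00 × 10^8 m/s

Apply u = (u' + v)/(1 + u'v/c²) successively, working outward toward the accelerator.
(Dividing each given speed by c = 3.00 × 10^8 m/s to work in units of c.)
Start: velocity of the heavy ion relative to the accelerator = 0.8400c.
Compose with the decay fragment (u' = 0.263 in the heavy ion frame): u_1 = (0.263 + 0.840) / (1 + 0.263·0.840) = 1.1033/1.2212 = 0.9035.
Compose with the secondary particle (u' = -0.980 in the decay fragment frame): u_2 = (-0.980 + 0.903) / (1 + (-0.980)·0.903) = -0.0765/0.1146 = -0.6678.
So u = -0.6678 × 3.00 × 10^8 m/s.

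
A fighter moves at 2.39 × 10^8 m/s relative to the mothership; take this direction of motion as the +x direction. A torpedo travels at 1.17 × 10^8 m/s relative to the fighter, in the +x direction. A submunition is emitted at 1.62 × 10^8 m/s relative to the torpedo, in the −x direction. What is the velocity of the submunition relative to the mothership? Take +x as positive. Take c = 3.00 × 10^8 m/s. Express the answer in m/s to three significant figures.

Apply u = (u' + v)/(1 + u'v/c²) successively, working outward toward the mothership.
(Dividing each given speed by c = 3.00 × 10^8 m/s to work in units of c.)
Start: velocity of the fighter relative to the mothership = 0.7967c.
Compose with the torpedo (u' = 0.390 in the fighter frame): u_1 = (0.390 + 0.797) / (1 + 0.390·0.797) = 1.1867/1.3107 = 0.9054.
Compose with the submunition (u' = -0.540 in the torpedo frame): u_2 = (-0.540 + 0.905) / (1 + (-0.540)·0.905) = 0.3654/0.5111 = 0.7149.
So u = 0.7149 × 3.00 × 10^8 m/s.

+2.14 × 10^8 m/s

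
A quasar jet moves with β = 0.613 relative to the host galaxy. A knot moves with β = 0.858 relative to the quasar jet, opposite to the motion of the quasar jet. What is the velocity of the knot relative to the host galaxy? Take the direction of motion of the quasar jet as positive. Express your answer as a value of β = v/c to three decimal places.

β = -0.517

With v = 0.613 and u' = -0.858 (in units of c),
u = (u' + v)/(1 + u'v/c²):
u = (-0.858 + 0.613) / (1 + (-0.858)·0.613) = -0.2450/0.4740 = -0.5168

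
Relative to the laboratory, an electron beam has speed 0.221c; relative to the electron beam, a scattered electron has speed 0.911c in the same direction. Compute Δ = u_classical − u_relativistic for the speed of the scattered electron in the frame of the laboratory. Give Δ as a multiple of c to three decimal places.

Δ = 0.190c

Galilean: u_cl = 0.911 + 0.221 = 1.1320.
Relativistic: u_rel = (0.911 + 0.221) / (1 + 0.911·0.221) = 1.1320/1.2013 = 0.9423.
Δ = 1.1320 − 0.9423 = 0.1897.
(The classical prediction exceeds c; the relativistic result does not.)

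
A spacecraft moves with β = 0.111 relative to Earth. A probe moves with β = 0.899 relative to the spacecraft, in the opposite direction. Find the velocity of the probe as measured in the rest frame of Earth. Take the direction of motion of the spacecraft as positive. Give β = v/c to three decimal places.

β = -0.875

With v = 0.111 and u' = -0.899 (in units of c),
u = (u' + v)/(1 + u'v/c²):
u = (-0.899 + 0.111) / (1 + (-0.899)·0.111) = -0.7880/0.9002 = -0.8754
(Galilean addition would give -0.788c.)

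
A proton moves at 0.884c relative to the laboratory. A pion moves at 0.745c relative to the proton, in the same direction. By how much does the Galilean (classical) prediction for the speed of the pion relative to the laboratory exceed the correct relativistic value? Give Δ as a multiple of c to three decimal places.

Δ = 0.647c

Galilean: u_cl = 0.745 + 0.884 = 1.6290.
Relativistic: u_rel = (0.745 + 0.884) / (1 + 0.745·0.884) = 1.6290/1.6586 = 0.9822.
Δ = 1.6290 − 0.9822 = 0.6468.
(The classical prediction exceeds c; the relativistic result does not.)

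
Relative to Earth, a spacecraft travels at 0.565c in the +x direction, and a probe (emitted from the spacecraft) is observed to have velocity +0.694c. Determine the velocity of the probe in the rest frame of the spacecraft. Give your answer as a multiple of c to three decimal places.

+0.212c

Invert the composition law: u' = (u − v)/(1 − uv/c²).
u' = (0.694 − 0.565) / (1 − (0.694)(0.565)) = 0.1290/0.6079 = 0.2122.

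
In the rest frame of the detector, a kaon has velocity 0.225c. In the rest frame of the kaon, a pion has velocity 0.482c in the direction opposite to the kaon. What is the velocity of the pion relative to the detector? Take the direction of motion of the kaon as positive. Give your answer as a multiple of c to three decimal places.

With v = 0.225 and u' = -0.482 (in units of c),
u = (u' + v)/(1 + u'v/c²):
u = (-0.482 + 0.225) / (1 + (-0.482)·0.225) = -0.2570/0.8915 = -0.2883
(Galilean addition would give -0.257c.)

-0.288c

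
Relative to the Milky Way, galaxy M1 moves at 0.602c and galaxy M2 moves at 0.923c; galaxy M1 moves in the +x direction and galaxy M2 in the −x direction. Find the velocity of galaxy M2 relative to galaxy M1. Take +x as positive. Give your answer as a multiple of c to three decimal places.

β_A = 0.602, β_B = -0.923.
Transform to A's frame with the inverse velocity-addition law: u' = (u − v)/(1 − uv/c²), taking u = β_B and v = β_A.
u' = (-0.923 − 0.602) / (1 − (0.602)(-0.923)) = -1.5250/1.5556 = -0.9803.

-0.980c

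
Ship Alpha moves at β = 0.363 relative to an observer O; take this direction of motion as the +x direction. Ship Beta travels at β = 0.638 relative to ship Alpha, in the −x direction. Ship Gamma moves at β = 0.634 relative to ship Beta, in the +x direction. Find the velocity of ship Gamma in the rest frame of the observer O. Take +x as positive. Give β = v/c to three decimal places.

Apply u = (u' + v)/(1 + u'v/c²) successively, working outward toward the observer O.
Start: velocity of ship Alpha relative to the observer O = 0.3630c.
Compose with ship Beta (u' = -0.638 in ship Alpha frame): u_1 = (-0.638 + 0.363) / (1 + (-0.638)·0.363) = -0.2750/0.7684 = -0.3579.
Compose with ship Gamma (u' = 0.634 in ship Beta frame): u_2 = (0.634 + (-0.358)) / (1 + 0.634·(-0.358)) = 0.2761/0.7731 = 0.3572.

β = +0.357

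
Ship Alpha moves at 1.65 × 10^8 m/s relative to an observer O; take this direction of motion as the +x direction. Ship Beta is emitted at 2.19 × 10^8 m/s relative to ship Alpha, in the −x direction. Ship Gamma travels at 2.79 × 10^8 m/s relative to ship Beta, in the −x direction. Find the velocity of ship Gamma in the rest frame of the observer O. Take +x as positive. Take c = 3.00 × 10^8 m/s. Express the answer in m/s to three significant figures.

-2.89 × 10^8 m/s

Apply u = (u' + v)/(1 + u'v/c²) successively, working outward toward the observer O.
(Dividing each given speed by c = 3.00 × 10^8 m/s to work in units of c.)
Start: velocity of ship Alpha relative to the observer O = 0.5500c.
Compose with ship Beta (u' = -0.730 in ship Alpha frame): u_1 = (-0.730 + 0.550) / (1 + (-0.730)·0.550) = -0.1800/0.5985 = -0.3008.
Compose with ship Gamma (u' = -0.930 in ship Beta frame): u_2 = (-0.930 + (-0.301)) / (1 + (-0.930)·(-0.301)) = -1.2308/1.2797 = -0.9618.
So u = -0.9618 × 3.00 × 10^8 m/s.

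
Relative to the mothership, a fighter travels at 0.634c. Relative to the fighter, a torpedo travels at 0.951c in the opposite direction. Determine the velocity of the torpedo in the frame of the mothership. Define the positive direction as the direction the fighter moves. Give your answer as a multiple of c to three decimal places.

With v = 0.634 and u' = -0.951 (in units of c),
u = (u' + v)/(1 + u'v/c²):
u = (-0.951 + 0.634) / (1 + (-0.951)·0.634) = -0.3170/0.3971 = -0.7984
(Galilean addition would give -0.317c.)

-0.798c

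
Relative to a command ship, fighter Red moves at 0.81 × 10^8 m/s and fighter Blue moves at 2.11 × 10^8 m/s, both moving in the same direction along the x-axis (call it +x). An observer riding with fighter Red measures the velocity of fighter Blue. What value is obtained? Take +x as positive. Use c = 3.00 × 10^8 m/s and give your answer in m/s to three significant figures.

+1.60 × 10^8 m/s

β_A = 0.270, β_B = 0.703 (dividing each by c = 3.00 × 10^8 m/s).
Transform to A's frame with the inverse velocity-addition law: u' = (u − v)/(1 − uv/c²), taking u = β_B and v = β_A.
u' = (0.703 − 0.270) / (1 − (0.270)(0.703)) = 0.4333/0.8101 = 0.5349.
u' = 0.5349 × 3.00 × 10^8 m/s.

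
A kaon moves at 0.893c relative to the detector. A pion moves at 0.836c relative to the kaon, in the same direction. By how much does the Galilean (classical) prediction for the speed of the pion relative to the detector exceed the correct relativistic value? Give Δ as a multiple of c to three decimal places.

Galilean: u_cl = 0.836 + 0.893 = 1.7290.
Relativistic: u_rel = (0.836 + 0.893) / (1 + 0.836·0.893) = 1.7290/1.7465 = 0.9900.
Δ = 1.7290 − 0.9900 = 0.7390.
(The classical prediction exceeds c; the relativistic result does not.)

Δ = 0.739c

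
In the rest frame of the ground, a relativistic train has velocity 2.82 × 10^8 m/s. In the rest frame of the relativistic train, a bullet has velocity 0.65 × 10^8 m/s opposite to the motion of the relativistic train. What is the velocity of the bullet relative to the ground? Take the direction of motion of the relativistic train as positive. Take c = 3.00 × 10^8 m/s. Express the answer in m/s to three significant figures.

+2.72 × 10^8 m/s

In units of c (dividing by 3.00 × 10^8 m/s): v = 0.940, u' = -0.217.
u = (u' + v)/(1 + u'v/c²):
u = (-0.217 + 0.940) / (1 + (-0.217)·0.940) = 0.7233/0.7963 = 0.9083
(Galilean addition would give +0.723c.)
Converting back: u = 0.9083 × 3.00 × 10^8 m/s.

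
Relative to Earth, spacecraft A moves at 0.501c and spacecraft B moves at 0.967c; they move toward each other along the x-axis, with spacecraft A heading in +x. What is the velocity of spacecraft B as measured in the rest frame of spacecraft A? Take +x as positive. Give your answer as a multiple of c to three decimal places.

-0.989c

β_A = 0.501, β_B = -0.967.
Transform to A's frame with the inverse velocity-addition law: u' = (u − v)/(1 − uv/c²), taking u = β_B and v = β_A.
u' = (-0.967 − 0.501) / (1 − (0.501)(-0.967)) = -1.4680/1.4845 = -0.9889.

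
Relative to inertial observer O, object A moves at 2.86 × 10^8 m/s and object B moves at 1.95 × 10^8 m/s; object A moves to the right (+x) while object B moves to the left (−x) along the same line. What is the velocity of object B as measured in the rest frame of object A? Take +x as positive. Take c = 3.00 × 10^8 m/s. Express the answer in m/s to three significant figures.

-2.97 × 10^8 m/s

β_A = 0.953, β_B = -0.650 (dividing each by c = 3.00 × 10^8 m/s).
Transform to A's frame with the inverse velocity-addition law: u' = (u − v)/(1 − uv/c²), taking u = β_B and v = β_A.
u' = (-0.650 − 0.953) / (1 − (0.953)(-0.650)) = -1.6033/1.6197 = -0.9899.
u' = -0.9899 × 3.00 × 10^8 m/s.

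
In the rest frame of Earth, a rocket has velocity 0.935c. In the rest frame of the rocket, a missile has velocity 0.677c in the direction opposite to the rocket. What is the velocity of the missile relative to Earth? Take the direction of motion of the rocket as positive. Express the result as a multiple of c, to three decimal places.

+0.703c

With v = 0.935 and u' = -0.677 (in units of c),
u = (u' + v)/(1 + u'v/c²):
u = (-0.677 + 0.935) / (1 + (-0.677)·0.935) = 0.2580/0.3670 = 0.7030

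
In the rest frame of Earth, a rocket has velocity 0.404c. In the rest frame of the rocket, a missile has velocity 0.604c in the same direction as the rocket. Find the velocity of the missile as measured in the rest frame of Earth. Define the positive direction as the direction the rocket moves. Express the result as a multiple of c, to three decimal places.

0.810c

With v = 0.404 and u' = 0.604 (in units of c),
u = (u' + v)/(1 + u'v/c²):
u = (0.604 + 0.404) / (1 + 0.604·0.404) = 1.0080/1.2440 = 0.8103
(Galilean addition would give +1.008c, exceeding c.)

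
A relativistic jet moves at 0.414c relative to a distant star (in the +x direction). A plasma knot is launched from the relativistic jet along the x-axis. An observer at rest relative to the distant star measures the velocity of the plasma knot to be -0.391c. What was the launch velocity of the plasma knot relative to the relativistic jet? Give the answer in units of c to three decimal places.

-0.693c

Invert the composition law: u' = (u − v)/(1 − uv/c²).
u' = (-0.391 − 0.414) / (1 − (-0.391)(0.414)) = -0.8050/1.1619 = -0.6928.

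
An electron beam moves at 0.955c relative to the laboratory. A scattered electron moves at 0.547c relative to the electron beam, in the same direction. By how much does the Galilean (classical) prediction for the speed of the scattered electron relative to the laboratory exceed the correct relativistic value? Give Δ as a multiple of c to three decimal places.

Galilean: u_cl = 0.547 + 0.955 = 1.5020.
Relativistic: u_rel = (0.547 + 0.955) / (1 + 0.547·0.955) = 1.5020/1.5224 = 0.9866.
Δ = 1.5020 − 0.9866 = 0.5154.
(The classical prediction exceeds c; the relativistic result does not.)

Δ = 0.515c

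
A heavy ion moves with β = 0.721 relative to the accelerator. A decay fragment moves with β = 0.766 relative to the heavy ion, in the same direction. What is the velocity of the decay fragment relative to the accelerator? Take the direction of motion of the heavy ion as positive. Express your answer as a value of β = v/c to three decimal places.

β = 0.958

With v = 0.721 and u' = 0.766 (in units of c),
u = (u' + v)/(1 + u'v/c²):
u = (0.766 + 0.721) / (1 + 0.766·0.721) = 1.4870/1.5523 = 0.9579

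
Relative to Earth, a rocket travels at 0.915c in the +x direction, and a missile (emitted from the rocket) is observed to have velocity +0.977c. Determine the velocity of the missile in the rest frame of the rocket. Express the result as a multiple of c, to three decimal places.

Invert the composition law: u' = (u − v)/(1 − uv/c²).
u' = (0.977 − 0.915) / (1 − (0.977)(0.915)) = 0.0620/0.1060 = 0.5847.

+0.585c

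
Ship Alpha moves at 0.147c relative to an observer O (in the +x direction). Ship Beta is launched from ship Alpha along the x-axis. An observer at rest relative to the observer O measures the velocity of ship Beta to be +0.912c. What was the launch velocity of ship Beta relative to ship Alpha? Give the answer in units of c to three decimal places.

Invert the composition law: u' = (u − v)/(1 − uv/c²).
u' = (0.912 − 0.147) / (1 − (0.912)(0.147)) = 0.7650/0.8659 = 0.8834.

+0.883c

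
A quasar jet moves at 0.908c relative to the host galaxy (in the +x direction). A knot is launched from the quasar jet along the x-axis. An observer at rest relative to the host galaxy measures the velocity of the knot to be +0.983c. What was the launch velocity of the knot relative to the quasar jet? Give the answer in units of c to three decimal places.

Invert the composition law: u' = (u − v)/(1 − uv/c²).
u' = (0.983 − 0.908) / (1 − (0.983)(0.908)) = 0.0750/0.1074 = 0.6981.

+0.698c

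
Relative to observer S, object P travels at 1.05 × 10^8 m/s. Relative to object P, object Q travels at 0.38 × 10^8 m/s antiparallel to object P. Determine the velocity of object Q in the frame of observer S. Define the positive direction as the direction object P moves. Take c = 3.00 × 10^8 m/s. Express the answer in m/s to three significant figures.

+7.01 × 10^7 m/s

In units of c (dividing by 3.00 × 10^8 m/s): v = 0.350, u' = -0.127.
u = (u' + v)/(1 + u'v/c²):
u = (-0.127 + 0.350) / (1 + (-0.127)·0.350) = 0.2233/0.9557 = 0.2337
(Galilean addition would give +0.223c.)
Converting back: u = 0.2337 × 3.00 × 10^8 m/s.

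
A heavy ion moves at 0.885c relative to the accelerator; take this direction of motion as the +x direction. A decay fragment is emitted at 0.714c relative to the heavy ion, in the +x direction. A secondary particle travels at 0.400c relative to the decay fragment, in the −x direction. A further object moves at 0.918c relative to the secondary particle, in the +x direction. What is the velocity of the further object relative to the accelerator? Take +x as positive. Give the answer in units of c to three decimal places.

+0.998c

Apply u = (u' + v)/(1 + u'v/c²) successively, working outward toward the accelerator.
Start: velocity of the heavy ion relative to the accelerator = 0.8850c.
Compose with the decay fragment (u' = 0.714 in the heavy ion frame): u_1 = (0.714 + 0.885) / (1 + 0.714·0.885) = 1.5990/1.6319 = 0.9798.
Compose with the secondary particle (u' = -0.400 in the decay fragment frame): u_2 = (-0.400 + 0.980) / (1 + (-0.400)·0.980) = 0.5798/0.6081 = 0.9536.
Compose with the further object (u' = 0.918 in the secondary particle frame): u_3 = (0.918 + 0.954) / (1 + 0.918·0.954) = 1.8716/1.8754 = 0.9980.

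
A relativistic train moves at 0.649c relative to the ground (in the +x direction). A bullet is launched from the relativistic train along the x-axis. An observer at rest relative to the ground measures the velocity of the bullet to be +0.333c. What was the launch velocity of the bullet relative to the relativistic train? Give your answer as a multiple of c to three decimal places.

Invert the composition law: u' = (u − v)/(1 − uv/c²).
u' = (0.333 − 0.649) / (1 − (0.333)(0.649)) = -0.3160/0.7839 = -0.4031.

-0.403c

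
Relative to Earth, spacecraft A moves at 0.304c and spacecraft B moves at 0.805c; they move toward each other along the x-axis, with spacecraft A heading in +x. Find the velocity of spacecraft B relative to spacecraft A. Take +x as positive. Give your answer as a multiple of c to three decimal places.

-0.891c

β_A = 0.304, β_B = -0.805.
Transform to A's frame with the inverse velocity-addition law: u' = (u − v)/(1 − uv/c²), taking u = β_B and v = β_A.
u' = (-0.805 − 0.304) / (1 − (0.304)(-0.805)) = -1.1090/1.2447 = -0.8910.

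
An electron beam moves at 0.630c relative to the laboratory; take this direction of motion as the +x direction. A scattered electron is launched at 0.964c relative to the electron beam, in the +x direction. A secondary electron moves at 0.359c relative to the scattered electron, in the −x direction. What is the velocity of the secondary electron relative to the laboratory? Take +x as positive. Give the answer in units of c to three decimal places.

Apply u = (u' + v)/(1 + u'v/c²) successively, working outward toward the laboratory.
Start: velocity of the electron beam relative to the laboratory = 0.6300c.
Compose with the scattered electron (u' = 0.964 in the electron beam frame): u_1 = (0.964 + 0.630) / (1 + 0.964·0.630) = 1.5940/1.6073 = 0.9917.
Compose with the secondary electron (u' = -0.359 in the scattered electron frame): u_2 = (-0.359 + 0.992) / (1 + (-0.359)·0.992) = 0.6327/0.6440 = 0.9825.

+0.983c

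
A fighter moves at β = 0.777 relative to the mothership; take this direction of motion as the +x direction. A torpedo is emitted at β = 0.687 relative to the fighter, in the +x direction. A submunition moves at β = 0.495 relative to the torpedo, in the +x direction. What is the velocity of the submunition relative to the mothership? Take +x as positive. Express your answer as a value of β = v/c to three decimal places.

β = 0.984

Apply u = (u' + v)/(1 + u'v/c²) successively, working outward toward the mothership.
Start: velocity of the fighter relative to the mothership = 0.7770c.
Compose with the torpedo (u' = 0.687 in the fighter frame): u_1 = (0.687 + 0.777) / (1 + 0.687·0.777) = 1.4640/1.5338 = 0.9545.
Compose with the submunition (u' = 0.495 in the torpedo frame): u_2 = (0.495 + 0.954) / (1 + 0.495·0.954) = 1.4495/1.4725 = 0.9844.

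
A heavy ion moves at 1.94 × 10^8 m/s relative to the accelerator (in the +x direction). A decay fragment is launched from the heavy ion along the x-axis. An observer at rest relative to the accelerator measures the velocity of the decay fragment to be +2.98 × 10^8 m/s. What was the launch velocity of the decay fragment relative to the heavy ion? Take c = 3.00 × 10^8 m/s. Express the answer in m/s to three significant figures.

v = 0.647c, u = 0.993c.
Invert the composition law: u' = (u − v)/(1 − uv/c²).
u' = (0.993 − 0.647) / (1 − (0.993)(0.647)) = 0.3467/0.3576 = 0.9693.
u' = 0.9693 × 3.00 × 10^8 m/s.

+2.91 × 10^8 m/s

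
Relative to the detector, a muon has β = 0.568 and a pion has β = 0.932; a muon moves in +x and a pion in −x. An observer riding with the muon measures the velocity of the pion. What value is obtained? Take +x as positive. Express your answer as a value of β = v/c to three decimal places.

β_A = 0.568, β_B = -0.932.
Transform to A's frame with the inverse velocity-addition law: u' = (u − v)/(1 − uv/c²), taking u = β_B and v = β_A.
u' = (-0.932 − 0.568) / (1 − (0.568)(-0.932)) = -1.5000/1.5294 = -0.9808.

β = -0.981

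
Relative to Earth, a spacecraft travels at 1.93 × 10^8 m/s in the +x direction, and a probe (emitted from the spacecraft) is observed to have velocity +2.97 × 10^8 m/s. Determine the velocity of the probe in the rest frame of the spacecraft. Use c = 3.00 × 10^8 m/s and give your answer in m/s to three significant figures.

v = 0.643c, u = 0.990c.
Invert the composition law: u' = (u − v)/(1 − uv/c²).
u' = (0.990 − 0.643) / (1 − (0.990)(0.643)) = 0.3467/0.3631 = 0.9547.
u' = 0.9547 × 3.00 × 10^8 m/s.

+2.86 × 10^8 m/s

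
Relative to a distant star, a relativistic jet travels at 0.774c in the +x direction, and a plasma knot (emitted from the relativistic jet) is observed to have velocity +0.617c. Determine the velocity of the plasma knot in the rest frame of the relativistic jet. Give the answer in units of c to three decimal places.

-0.301c

Invert the composition law: u' = (u − v)/(1 − uv/c²).
u' = (0.617 − 0.774) / (1 − (0.617)(0.774)) = -0.1570/0.5224 = -0.3005.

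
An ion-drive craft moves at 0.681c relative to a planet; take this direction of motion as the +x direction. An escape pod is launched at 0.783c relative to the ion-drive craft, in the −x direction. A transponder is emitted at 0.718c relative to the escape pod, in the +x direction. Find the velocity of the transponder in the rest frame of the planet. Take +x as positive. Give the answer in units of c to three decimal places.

Apply u = (u' + v)/(1 + u'v/c²) successively, working outward toward the planet.
Start: velocity of the ion-drive craft relative to the planet = 0.6810c.
Compose with the escape pod (u' = -0.783 in the ion-drive craft frame): u_1 = (-0.783 + 0.681) / (1 + (-0.783)·0.681) = -0.1020/0.4668 = -0.2185.
Compose with the transponder (u' = 0.718 in the escape pod frame): u_2 = (0.718 + (-0.219)) / (1 + 0.718·(-0.219)) = 0.4995/0.8431 = 0.5924.

+0.592c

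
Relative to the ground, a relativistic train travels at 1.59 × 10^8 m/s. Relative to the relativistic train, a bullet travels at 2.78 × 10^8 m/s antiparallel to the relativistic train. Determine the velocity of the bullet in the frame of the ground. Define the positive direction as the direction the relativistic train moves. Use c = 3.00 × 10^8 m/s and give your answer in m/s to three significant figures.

-2.34 × 10^8 m/s

In units of c (dividing by 3.00 × 10^8 m/s): v = 0.530, u' = -0.927.
u = (u' + v)/(1 + u'v/c²):
u = (-0.927 + 0.530) / (1 + (-0.927)·0.530) = -0.3967/0.5089 = -0.7795
Converting back: u = -0.7795 × 3.00 × 10^8 m/s.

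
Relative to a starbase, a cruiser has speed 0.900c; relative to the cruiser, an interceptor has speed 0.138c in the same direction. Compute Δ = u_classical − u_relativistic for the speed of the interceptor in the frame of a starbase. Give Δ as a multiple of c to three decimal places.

Galilean: u_cl = 0.138 + 0.900 = 1.0380.
Relativistic: u_rel = (0.138 + 0.900) / (1 + 0.138·0.900) = 1.0380/1.1242 = 0.9233.
Δ = 1.0380 − 0.9233 = 0.1147.
(The classical prediction exceeds c; the relativistic result does not.)

Δ = 0.115c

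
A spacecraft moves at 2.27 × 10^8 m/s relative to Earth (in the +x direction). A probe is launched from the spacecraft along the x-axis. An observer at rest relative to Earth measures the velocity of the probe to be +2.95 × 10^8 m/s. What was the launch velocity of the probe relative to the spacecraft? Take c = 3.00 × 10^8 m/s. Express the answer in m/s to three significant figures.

+2.66 × 10^8 m/s

v = 0.757c, u = 0.983c.
Invert the composition law: u' = (u − v)/(1 − uv/c²).
u' = (0.983 − 0.757) / (1 − (0.983)(0.757)) = 0.2267/0.2559 = 0.8856.
u' = 0.8856 × 3.00 × 10^8 m/s.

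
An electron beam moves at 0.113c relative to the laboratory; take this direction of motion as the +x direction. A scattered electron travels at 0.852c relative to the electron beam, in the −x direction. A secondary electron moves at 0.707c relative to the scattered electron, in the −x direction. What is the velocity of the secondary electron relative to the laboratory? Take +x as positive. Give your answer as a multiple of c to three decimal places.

-0.966c

Apply u = (u' + v)/(1 + u'v/c²) successively, working outward toward the laboratory.
Start: velocity of the electron beam relative to the laboratory = 0.1130c.
Compose with the scattered electron (u' = -0.852 in the electron beam frame): u_1 = (-0.852 + 0.113) / (1 + (-0.852)·0.113) = -0.7390/0.9037 = -0.8177.
Compose with the secondary electron (u' = -0.707 in the scattered electron frame): u_2 = (-0.707 + (-0.818)) / (1 + (-0.707)·(-0.818)) = -1.5247/1.5781 = -0.9662.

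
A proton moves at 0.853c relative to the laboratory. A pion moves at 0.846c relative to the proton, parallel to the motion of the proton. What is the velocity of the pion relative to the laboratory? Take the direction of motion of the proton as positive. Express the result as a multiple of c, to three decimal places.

0.987c

With v = 0.853 and u' = 0.846 (in units of c),
u = (u' + v)/(1 + u'v/c²):
u = (0.846 + 0.853) / (1 + 0.846·0.853) = 1.6990/1.7216 = 0.9869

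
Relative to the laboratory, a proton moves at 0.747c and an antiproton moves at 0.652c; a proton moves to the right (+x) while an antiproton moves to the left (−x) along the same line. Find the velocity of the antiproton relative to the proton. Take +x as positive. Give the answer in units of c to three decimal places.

β_A = 0.747, β_B = -0.652.
Transform to A's frame with the inverse velocity-addition law: u' = (u − v)/(1 − uv/c²), taking u = β_B and v = β_A.
u' = (-0.652 − 0.747) / (1 − (0.747)(-0.652)) = -1.3990/1.4870 = -0.9408.

-0.941c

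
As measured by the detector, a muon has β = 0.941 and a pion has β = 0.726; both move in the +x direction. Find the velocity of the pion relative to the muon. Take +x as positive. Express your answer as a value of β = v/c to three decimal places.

β_A = 0.941, β_B = 0.726.
Transform to A's frame with the inverse velocity-addition law: u' = (u − v)/(1 − uv/c²), taking u = β_B and v = β_A.
u' = (0.726 − 0.941) / (1 − (0.941)(0.726)) = -0.2150/0.3168 = -0.6786.

β = -0.679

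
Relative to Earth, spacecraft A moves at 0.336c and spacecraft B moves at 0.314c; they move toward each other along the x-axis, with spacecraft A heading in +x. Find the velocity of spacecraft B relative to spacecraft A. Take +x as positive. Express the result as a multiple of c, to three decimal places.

-0.588c

β_A = 0.336, β_B = -0.314.
Transform to A's frame with the inverse velocity-addition law: u' = (u − v)/(1 − uv/c²), taking u = β_B and v = β_A.
u' = (-0.314 − 0.336) / (1 − (0.336)(-0.314)) = -0.6500/1.1055 = -0.5880.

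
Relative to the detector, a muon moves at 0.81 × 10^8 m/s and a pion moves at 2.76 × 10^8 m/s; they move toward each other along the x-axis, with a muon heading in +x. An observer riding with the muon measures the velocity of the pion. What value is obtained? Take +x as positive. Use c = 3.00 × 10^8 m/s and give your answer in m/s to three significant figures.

-2.86 × 10^8 m/s

β_A = 0.270, β_B = -0.920 (dividing each by c = 3.00 × 10^8 m/s).
Transform to A's frame with the inverse velocity-addition law: u' = (u − v)/(1 − uv/c²), taking u = β_B and v = β_A.
u' = (-0.920 − 0.270) / (1 − (0.270)(-0.920)) = -1.1900/1.2484 = -0.9532.
u' = -0.9532 × 3.00 × 10^8 m/s.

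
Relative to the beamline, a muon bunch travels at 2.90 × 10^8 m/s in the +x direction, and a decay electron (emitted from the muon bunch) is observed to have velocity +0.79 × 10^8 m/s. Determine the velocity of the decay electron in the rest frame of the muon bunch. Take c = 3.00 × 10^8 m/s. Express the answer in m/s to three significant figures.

-2.83 × 10^8 m/s

v = 0.967c, u = 0.263c.
Invert the composition law: u' = (u − v)/(1 − uv/c²).
u' = (0.263 − 0.967) / (1 − (0.263)(0.967)) = -0.7033/0.7454 = -0.9435.
u' = -0.9435 × 3.00 × 10^8 m/s.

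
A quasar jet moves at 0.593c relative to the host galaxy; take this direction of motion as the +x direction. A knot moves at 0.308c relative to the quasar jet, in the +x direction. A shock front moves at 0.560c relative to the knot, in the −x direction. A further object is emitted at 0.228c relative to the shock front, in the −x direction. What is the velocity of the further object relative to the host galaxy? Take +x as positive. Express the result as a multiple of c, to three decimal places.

+0.135c

Apply u = (u' + v)/(1 + u'v/c²) successively, working outward toward the host galaxy.
Start: velocity of the quasar jet relative to the host galaxy = 0.5930c.
Compose with the knot (u' = 0.308 in the quasar jet frame): u_1 = (0.308 + 0.593) / (1 + 0.308·0.593) = 0.9010/1.1826 = 0.7619.
Compose with the shock front (u' = -0.560 in the knot frame): u_2 = (-0.560 + 0.762) / (1 + (-0.560)·0.762) = 0.2019/0.5734 = 0.3520.
Compose with the further object (u' = -0.228 in the shock front frame): u_3 = (-0.228 + 0.352) / (1 + (-0.228)·0.352) = 0.1240/0.9197 = 0.1349.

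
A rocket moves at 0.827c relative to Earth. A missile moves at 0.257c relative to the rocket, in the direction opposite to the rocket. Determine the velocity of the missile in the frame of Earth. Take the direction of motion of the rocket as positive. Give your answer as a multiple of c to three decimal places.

+0.724c

With v = 0.827 and u' = -0.257 (in units of c),
u = (u' + v)/(1 + u'v/c²):
u = (-0.257 + 0.827) / (1 + (-0.257)·0.827) = 0.5700/0.7875 = 0.7238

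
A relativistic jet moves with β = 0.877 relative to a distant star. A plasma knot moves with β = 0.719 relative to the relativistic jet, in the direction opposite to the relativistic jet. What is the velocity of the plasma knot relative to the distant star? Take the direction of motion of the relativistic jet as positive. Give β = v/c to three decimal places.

β = +0.428

With v = 0.877 and u' = -0.719 (in units of c),
u = (u' + v)/(1 + u'v/c²):
u = (-0.719 + 0.877) / (1 + (-0.719)·0.877) = 0.1580/0.3694 = 0.4277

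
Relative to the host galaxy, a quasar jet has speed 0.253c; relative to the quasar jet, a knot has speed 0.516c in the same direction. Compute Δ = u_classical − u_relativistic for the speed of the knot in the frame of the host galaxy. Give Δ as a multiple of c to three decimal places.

Galilean: u_cl = 0.516 + 0.253 = 0.7690.
Relativistic: u_rel = (0.516 + 0.253) / (1 + 0.516·0.253) = 0.7690/1.1305 = 0.6802.
Δ = 0.7690 − 0.6802 = 0.0888.

Δ = 0.089c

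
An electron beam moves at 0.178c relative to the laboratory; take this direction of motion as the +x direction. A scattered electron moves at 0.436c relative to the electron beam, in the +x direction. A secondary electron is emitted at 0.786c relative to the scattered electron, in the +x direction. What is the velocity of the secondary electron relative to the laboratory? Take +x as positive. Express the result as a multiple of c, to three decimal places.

0.936c

Apply u = (u' + v)/(1 + u'v/c²) successively, working outward toward the laboratory.
Start: velocity of the electron beam relative to the laboratory = 0.1780c.
Compose with the scattered electron (u' = 0.436 in the electron beam frame): u_1 = (0.436 + 0.178) / (1 + 0.436·0.178) = 0.6140/1.0776 = 0.5698.
Compose with the secondary electron (u' = 0.786 in the scattered electron frame): u_2 = (0.786 + 0.570) / (1 + 0.786·0.570) = 1.3558/1.4478 = 0.9364.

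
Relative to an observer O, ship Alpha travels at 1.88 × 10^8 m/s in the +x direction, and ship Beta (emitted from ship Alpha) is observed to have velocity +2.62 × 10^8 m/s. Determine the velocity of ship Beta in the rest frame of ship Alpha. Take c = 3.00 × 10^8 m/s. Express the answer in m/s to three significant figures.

+1.63 × 10^8 m/s

v = 0.627c, u = 0.873c.
Invert the composition law: u' = (u − v)/(1 − uv/c²).
u' = (0.873 − 0.627) / (1 − (0.873)(0.627)) = 0.2467/0.4527 = 0.5449.
u' = 0.5449 × 3.00 × 10^8 m/s.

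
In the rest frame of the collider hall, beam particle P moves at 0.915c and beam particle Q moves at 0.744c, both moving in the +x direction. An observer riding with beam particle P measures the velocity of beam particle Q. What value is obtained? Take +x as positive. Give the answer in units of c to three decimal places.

-0.536c

β_A = 0.915, β_B = 0.744.
Transform to A's frame with the inverse velocity-addition law: u' = (u − v)/(1 − uv/c²), taking u = β_B and v = β_A.
u' = (0.744 − 0.915) / (1 − (0.915)(0.744)) = -0.1710/0.3192 = -0.5356.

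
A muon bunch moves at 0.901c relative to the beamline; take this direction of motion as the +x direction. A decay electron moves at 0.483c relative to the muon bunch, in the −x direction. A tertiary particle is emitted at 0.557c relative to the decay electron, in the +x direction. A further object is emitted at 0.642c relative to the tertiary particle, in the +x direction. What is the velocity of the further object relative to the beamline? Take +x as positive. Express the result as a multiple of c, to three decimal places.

+0.982c

Apply u = (u' + v)/(1 + u'v/c²) successively, working outward toward the beamline.
Start: velocity of the muon bunch relative to the beamline = 0.9010c.
Compose with the decay electron (u' = -0.483 in the muon bunch frame): u_1 = (-0.483 + 0.901) / (1 + (-0.483)·0.901) = 0.4180/0.5648 = 0.7401.
Compose with the tertiary particle (u' = 0.557 in the decay electron frame): u_2 = (0.557 + 0.740) / (1 + 0.557·0.740) = 1.2971/1.4122 = 0.9185.
Compose with the further object (u' = 0.642 in the tertiary particle frame): u_3 = (0.642 + 0.918) / (1 + 0.642·0.918) = 1.5605/1.5897 = 0.9816.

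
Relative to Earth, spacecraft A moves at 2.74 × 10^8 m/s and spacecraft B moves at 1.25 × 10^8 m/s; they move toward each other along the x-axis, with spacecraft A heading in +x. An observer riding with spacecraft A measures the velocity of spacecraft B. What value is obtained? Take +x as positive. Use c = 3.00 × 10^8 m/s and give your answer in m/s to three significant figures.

-2.89 × 10^8 m/s

β_A = 0.913, β_B = -0.417 (dividing each by c = 3.00 × 10^8 m/s).
Transform to A's frame with the inverse velocity-addition law: u' = (u − v)/(1 − uv/c²), taking u = β_B and v = β_A.
u' = (-0.417 − 0.913) / (1 − (0.913)(-0.417)) = -1.3300/1.3806 = -0.9634.
u' = -0.9634 × 3.00 × 10^8 m/s.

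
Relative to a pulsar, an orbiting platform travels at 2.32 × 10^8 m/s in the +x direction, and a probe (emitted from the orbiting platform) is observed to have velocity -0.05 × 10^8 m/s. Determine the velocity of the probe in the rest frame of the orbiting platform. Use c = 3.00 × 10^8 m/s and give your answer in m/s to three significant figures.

v = 0.773c, u = -0.017c.
Invert the composition law: u' = (u − v)/(1 − uv/c²).
u' = (-0.017 − 0.773) / (1 − (-0.017)(0.773)) = -0.7900/1.0129 = -0.7799.
u' = -0.7799 × 3.00 × 10^8 m/s.

-2.34 × 10^8 m/s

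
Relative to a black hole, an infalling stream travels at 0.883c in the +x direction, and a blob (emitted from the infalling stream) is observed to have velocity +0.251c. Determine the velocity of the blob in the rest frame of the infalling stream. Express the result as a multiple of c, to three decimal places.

-0.812c

Invert the composition law: u' = (u − v)/(1 − uv/c²).
u' = (0.251 − 0.883) / (1 − (0.251)(0.883)) = -0.6320/0.7784 = -0.8120.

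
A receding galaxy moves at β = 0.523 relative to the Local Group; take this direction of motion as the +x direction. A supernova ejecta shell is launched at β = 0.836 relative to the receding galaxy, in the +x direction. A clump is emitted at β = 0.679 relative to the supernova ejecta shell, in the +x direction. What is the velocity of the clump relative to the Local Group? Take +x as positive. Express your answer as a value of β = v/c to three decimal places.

β = 0.989

Apply u = (u' + v)/(1 + u'v/c²) successively, working outward toward the Local Group.
Start: velocity of the receding galaxy relative to the Local Group = 0.5230c.
Compose with the supernova ejecta shell (u' = 0.836 in the receding galaxy frame): u_1 = (0.836 + 0.523) / (1 + 0.836·0.523) = 1.3590/1.4372 = 0.9456.
Compose with the clump (u' = 0.679 in the supernova ejecta shell frame): u_2 = (0.679 + 0.946) / (1 + 0.679·0.946) = 1.6246/1.6420 = 0.9894.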